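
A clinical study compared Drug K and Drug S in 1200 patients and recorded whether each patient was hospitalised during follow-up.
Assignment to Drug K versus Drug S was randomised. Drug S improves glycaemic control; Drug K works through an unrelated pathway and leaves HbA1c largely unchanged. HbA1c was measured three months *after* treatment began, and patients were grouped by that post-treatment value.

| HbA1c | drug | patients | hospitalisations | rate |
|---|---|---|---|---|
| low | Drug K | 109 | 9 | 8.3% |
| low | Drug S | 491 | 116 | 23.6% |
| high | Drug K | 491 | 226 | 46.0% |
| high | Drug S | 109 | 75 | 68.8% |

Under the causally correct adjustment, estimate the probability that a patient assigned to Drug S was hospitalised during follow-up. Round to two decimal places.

The distribution of HbA1c is itself part of what the drug does — it is an intermediate outcome. Holding it fixed would remove that part of the effect; the total effect is the pooled difference.
So P(outcome | do(Drug S)) is just the pooled rate for Drug S: 191/600 = 0.318.

0.32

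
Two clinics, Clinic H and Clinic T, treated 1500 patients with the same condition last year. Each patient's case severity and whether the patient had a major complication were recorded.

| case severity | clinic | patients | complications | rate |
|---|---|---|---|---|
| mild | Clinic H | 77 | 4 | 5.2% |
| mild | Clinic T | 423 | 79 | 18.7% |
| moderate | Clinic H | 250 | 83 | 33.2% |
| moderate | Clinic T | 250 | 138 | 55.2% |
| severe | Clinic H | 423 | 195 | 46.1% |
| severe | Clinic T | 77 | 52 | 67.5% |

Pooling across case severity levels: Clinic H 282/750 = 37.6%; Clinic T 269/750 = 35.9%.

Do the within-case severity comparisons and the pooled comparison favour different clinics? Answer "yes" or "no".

yes

Within each case severity level (mild 5.2% vs 18.7%; moderate 33.2% vs 55.2%; severe 46.1% vs 67.5%), Clinic H has the lower rate every time. Pooled: 37.6% vs 35.9% — Clinic T has the lower rate overall. The two comparisons disagree.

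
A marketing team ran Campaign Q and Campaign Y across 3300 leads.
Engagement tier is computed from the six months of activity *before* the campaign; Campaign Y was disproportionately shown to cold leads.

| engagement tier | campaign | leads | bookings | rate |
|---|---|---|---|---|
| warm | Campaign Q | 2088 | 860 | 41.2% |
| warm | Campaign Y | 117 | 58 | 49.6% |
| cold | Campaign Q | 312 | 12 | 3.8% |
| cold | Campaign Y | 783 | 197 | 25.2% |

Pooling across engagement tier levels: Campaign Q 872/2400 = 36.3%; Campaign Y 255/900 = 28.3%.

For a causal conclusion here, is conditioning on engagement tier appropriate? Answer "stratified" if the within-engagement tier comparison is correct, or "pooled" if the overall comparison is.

Nothing the campaign does changes engagement tier; the imbalance is an allocation artefact. With engagement tier also predicting the outcome, the pooled figure is confounded, and the within-stratum comparison is the causal one.
Within each level — warm: 41.2% vs 49.6%; cold: 3.8% vs 25.2% — Campaign Y is higher every time.

stratified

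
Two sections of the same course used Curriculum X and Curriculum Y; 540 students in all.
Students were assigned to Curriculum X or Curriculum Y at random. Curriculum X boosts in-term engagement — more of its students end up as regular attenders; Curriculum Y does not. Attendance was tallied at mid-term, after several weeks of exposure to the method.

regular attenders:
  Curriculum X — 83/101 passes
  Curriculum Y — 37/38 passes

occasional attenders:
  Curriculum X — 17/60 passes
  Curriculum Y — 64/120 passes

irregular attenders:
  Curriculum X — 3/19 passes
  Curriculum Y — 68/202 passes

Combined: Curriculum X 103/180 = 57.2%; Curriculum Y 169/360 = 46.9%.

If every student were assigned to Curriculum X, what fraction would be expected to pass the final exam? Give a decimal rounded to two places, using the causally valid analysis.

Because the teaching method influences mid-term attendance, mid-term attendance is a post-treatment mediator, not a confounder. Stratifying on it would bias the estimate; the causal effect is the crude pooled difference.
So P(outcome | do(Curriculum X)) is just the pooled rate for Curriculum X: 103/180 = 0.572.

0.57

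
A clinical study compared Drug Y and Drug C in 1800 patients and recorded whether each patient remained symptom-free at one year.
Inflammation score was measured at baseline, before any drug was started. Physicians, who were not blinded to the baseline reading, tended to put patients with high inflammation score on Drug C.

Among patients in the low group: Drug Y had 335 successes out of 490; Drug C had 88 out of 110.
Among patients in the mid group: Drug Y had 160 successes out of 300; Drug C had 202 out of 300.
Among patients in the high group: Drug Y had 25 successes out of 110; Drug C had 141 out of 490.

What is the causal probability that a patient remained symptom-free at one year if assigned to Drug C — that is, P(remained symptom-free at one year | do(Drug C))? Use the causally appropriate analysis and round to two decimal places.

0.59

Nothing the drug does changes inflammation score; the imbalance is an allocation artefact. With inflammation score also predicting the outcome, the pooled figure is confounded, and the within-stratum comparison is the causal one.
Standardising Drug C to the population inflammation score mix: 0.333·88/110 + 0.333·202/300 + 0.333·141/490 = 0.587.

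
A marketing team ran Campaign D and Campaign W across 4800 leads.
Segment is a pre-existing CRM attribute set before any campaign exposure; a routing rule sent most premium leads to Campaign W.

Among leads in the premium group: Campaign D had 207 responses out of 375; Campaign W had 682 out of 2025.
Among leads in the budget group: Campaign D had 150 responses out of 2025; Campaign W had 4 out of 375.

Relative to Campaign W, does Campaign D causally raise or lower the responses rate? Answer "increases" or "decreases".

The customer segment-specific comparison favours Campaign D throughout, but the pooled figures favour Campaign W. The question is whether to condition on customer segment.
Customer segment differs across campaigns for reasons unrelated to any effect of the campaign itself, and it separately predicts the outcome — a classic confounder. We must compare within customer segment levels.
Within each level — premium: 55.2% vs 33.7%; budget: 7.4% vs 1.1% — Campaign D is higher every time.

increases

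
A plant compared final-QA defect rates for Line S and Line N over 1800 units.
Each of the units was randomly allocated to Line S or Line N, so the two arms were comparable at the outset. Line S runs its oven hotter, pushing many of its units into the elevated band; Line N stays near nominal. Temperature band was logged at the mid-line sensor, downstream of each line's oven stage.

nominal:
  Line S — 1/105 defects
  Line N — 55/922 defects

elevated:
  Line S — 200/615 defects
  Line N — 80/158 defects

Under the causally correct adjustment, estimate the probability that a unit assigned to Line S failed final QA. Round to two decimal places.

Line S is lower inside every in-process temperature band stratum but Line N is lower in aggregate. Whether to stratify depends on how in-process temperature band relates to the line.
In-process temperature band is recorded after the line and is itself shifted by it — it sits on the causal path from line to outcome. Conditioning on a mediator would strip out part of the effect we want; the pooled comparison gives the total causal effect.
So P(outcome | do(Line S)) is just the pooled rate for Line S: 201/720 = 0.279.

0.28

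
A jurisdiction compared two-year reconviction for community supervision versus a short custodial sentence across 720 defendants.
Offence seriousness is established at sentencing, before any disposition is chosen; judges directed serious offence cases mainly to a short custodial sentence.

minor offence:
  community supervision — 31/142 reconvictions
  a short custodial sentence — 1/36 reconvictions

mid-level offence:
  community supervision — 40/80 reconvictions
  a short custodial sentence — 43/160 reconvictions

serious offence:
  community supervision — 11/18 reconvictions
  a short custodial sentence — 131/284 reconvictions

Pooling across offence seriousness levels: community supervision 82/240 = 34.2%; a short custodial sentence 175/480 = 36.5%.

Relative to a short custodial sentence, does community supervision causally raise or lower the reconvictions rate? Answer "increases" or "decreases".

increases

Offence seriousness differs across dispositions for reasons unrelated to any effect of the disposition itself, and it separately predicts the outcome — a classic confounder. We must compare within offence seriousness levels.
Within each level — minor offence: 21.8% vs 2.8%; mid-level offence: 50.0% vs 26.9%; serious offence: 61.1% vs 46.1% — a short custodial sentence is lower every time.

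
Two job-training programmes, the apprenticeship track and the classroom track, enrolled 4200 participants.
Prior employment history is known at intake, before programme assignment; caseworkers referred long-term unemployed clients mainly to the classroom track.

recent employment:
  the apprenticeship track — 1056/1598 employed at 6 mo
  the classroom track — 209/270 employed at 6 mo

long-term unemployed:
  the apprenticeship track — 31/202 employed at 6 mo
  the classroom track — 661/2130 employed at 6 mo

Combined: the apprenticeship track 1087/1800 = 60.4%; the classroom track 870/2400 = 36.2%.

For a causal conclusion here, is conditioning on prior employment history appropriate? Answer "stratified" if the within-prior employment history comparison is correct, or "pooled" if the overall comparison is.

Nothing the programme does changes prior employment history; the imbalance is an allocation artefact. With prior employment history also predicting the outcome, the pooled figure is confounded, and the within-stratum comparison is the causal one.
Within each level — recent employment: 66.1% vs 77.4%; long-term unemployed: 15.3% vs 31.0% — the classroom track is higher every time.

stratified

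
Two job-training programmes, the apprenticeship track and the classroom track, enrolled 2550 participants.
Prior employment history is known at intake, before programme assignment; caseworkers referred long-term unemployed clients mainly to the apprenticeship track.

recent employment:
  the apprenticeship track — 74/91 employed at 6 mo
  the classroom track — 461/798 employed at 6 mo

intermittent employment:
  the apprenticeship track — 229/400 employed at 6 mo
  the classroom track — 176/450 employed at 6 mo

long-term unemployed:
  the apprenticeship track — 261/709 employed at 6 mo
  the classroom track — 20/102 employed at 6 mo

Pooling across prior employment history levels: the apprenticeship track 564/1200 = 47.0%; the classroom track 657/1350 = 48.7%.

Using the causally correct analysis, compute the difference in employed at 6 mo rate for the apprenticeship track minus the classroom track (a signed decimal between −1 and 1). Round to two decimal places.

Here prior employment history is a common cause — it drives both which programme a case falls under and the outcome. The crude comparison mixes populations; the stratum-specific rates are the causally relevant ones.
Adjusting over the population distribution of prior employment history: 0.349·(0.813−0.578) + 0.333·(0.573−0.391) + 0.318·(0.368−0.196) = +0.197.

+0.20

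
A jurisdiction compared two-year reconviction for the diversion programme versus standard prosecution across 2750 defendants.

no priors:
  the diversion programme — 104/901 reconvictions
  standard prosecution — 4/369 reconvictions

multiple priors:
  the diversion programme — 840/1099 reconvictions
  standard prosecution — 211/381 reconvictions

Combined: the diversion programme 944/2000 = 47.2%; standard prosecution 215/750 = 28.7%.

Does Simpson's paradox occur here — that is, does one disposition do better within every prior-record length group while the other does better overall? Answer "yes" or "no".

Within each prior-record length level (no priors 11.5% vs 1.1%; multiple priors 76.4% vs 55.4%), standard prosecution has the lower rate every time. Pooled: 47.2% vs 28.7% — standard prosecution has the lower rate overall. They agree.

no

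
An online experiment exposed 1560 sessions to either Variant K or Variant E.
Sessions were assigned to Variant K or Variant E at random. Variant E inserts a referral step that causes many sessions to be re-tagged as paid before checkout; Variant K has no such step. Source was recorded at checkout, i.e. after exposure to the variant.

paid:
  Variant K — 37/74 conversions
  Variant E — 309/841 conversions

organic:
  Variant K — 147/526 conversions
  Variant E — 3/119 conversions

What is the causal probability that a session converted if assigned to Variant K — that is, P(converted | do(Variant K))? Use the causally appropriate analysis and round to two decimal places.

The stratified and pooled comparisons disagree (Variant K wins within each traffic source; Variant E wins overall), so the answer turns on the causal role of traffic source.
Stratifying would compare variants among sessions the variants themselves sorted into traffic source groups — a form of selection on an intermediate. The unconditioned pooled rates give the total causal effect.
So P(outcome | do(Variant K)) is just the pooled rate for Variant K: 184/600 = 0.307.

0.31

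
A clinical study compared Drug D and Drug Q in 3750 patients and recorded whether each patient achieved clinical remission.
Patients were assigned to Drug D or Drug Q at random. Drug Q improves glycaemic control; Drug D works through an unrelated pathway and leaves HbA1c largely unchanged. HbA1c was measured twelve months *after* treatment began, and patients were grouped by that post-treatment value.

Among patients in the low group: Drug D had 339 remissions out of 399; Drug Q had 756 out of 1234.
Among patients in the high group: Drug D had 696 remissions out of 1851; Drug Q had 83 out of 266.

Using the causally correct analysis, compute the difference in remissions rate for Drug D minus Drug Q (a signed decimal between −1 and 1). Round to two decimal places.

-0.10

Drug D is higher inside every HbA1c stratum but Drug Q is higher in aggregate. Whether to stratify depends on how HbA1c relates to the drug.
Because the drug influences HbA1c, HbA1c is a post-treatment mediator, not a confounder. Stratifying on it would bias the estimate; the causal effect is the crude pooled difference.
The causal difference is the pooled difference: 0.460 − 0.559 = -0.099.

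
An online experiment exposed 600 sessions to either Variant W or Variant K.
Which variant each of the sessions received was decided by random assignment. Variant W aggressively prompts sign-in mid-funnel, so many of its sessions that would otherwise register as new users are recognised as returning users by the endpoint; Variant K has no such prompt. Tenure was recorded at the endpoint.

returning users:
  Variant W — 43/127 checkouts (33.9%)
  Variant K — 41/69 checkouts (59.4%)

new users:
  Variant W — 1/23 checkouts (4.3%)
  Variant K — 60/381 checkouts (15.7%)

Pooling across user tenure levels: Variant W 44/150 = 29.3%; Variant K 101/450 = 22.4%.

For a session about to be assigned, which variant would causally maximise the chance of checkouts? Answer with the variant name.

Variant W

The user tenure-specific comparison favours Variant K throughout, but the pooled figures favour Variant W. The question is whether to condition on user tenure.
Stratifying would compare variants among sessions the variants themselves sorted into user tenure groups — a form of selection on an intermediate. The unconditioned pooled rates give the total causal effect.
Pooled: Variant W 29.3% vs Variant K 22.4%; Variant W is higher overall.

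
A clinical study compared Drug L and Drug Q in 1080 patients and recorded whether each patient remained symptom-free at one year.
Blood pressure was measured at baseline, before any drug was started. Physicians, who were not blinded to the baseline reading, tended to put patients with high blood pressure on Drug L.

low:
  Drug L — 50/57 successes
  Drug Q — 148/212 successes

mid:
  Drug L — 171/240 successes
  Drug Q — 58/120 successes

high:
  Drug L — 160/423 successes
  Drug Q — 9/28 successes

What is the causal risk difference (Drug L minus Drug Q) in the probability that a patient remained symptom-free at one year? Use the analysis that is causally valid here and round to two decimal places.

Here blood pressure is a common cause — it drives both which drug a case falls under and the outcome. The crude comparison mixes populations; the stratum-specific rates are the causally relevant ones.
Adjusting over the population distribution of blood pressure: 0.249·(0.877−0.698) + 0.333·(0.713−0.483) + 0.418·(0.378−0.321) = +0.145.

+0.14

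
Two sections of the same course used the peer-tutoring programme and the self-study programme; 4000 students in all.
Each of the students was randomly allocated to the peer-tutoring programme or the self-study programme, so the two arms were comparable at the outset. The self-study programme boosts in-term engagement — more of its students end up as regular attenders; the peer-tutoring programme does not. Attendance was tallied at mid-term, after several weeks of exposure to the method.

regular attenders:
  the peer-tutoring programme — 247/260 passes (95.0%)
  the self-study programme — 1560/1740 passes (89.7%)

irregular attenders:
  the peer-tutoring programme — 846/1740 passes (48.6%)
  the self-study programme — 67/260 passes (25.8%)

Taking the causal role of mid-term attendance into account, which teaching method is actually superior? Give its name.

the self-study programme

the peer-tutoring programme is higher inside every mid-term attendance stratum but the self-study programme is higher in aggregate. Whether to stratify depends on how mid-term attendance relates to the teaching method.
Mid-term attendance here is a post-treatment variable shaped by the teaching method; conditioning on it would introduce bias rather than remove it. The overall comparison is the causal one.
Pooled: the peer-tutoring programme 54.6% vs the self-study programme 81.3%; the self-study programme is higher overall.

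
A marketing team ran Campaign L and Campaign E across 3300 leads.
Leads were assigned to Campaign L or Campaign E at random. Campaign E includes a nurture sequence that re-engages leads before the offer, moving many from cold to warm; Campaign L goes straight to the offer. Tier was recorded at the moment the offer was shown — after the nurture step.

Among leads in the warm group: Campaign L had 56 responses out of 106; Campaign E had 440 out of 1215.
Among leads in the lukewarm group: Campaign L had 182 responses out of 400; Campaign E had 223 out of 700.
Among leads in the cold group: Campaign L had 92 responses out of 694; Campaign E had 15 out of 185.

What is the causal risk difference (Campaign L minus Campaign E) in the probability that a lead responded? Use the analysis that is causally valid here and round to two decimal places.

-0.05

The engagement tier-specific comparison favours Campaign L throughout, but the pooled figures favour Campaign E. The question is whether to condition on engagement tier.
Engagement tier is recorded after the campaign and is itself shifted by it — it sits on the causal path from campaign to outcome. Conditioning on a mediator would strip out part of the effect we want; the pooled comparison gives the total causal effect.
The causal difference is the pooled difference: 0.275 − 0.323 = -0.048.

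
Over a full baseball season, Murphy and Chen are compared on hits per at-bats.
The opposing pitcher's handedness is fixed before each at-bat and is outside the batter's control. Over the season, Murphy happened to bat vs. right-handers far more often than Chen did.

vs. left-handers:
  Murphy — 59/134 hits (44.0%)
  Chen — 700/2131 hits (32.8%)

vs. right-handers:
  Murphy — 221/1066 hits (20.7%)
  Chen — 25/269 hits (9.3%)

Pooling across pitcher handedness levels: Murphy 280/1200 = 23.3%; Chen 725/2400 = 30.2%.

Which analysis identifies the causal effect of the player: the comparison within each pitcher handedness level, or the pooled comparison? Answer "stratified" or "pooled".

Pitcher handedness differs across players for reasons unrelated to any effect of the player itself, and it separately predicts the outcome — a classic confounder. We must compare within pitcher handedness levels.
Within each level — vs. left-handers: 44.0% vs 32.8%; vs. right-handers: 20.7% vs 9.3% — Murphy is higher every time.

stratified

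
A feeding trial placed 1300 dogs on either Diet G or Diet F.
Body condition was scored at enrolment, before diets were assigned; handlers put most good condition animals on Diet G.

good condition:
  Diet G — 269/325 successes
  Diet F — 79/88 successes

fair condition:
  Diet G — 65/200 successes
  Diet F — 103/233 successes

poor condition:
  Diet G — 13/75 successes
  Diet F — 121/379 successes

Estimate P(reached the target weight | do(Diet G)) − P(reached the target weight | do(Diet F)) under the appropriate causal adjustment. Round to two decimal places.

-0.11

Starting body condition satisfies the back-door criterion: it is not a descendant of the diet, and it blocks the spurious path from diet to outcome. Adjusting for it (i.e., using the within-starting body condition rates) gives the causal effect.
Adjusting over the population distribution of starting body condition: 0.318·(0.828−0.898) + 0.333·(0.325−0.442) + 0.349·(0.173−0.319) = -0.112.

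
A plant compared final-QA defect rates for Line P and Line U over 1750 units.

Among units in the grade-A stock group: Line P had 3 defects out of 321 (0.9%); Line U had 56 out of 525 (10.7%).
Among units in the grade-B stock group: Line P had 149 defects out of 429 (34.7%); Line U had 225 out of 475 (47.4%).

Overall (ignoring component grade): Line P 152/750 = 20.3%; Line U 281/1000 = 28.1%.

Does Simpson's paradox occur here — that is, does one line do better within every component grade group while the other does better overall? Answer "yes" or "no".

Within each component grade level (grade-A stock 0.9% vs 10.7%; grade-B stock 34.7% vs 47.4%), Line P has the lower rate every time. Pooled: 20.3% vs 28.1% — Line P has the lower rate overall. They agree.

no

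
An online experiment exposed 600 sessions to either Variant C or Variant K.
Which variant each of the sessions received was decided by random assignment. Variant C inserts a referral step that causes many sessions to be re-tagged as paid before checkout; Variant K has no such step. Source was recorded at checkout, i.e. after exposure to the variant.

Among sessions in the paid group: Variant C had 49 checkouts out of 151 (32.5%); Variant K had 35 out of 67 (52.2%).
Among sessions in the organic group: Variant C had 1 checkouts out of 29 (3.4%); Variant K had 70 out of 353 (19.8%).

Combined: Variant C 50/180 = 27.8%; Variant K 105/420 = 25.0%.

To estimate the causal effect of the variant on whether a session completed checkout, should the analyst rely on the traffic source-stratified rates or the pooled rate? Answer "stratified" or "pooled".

The distribution of traffic source is itself part of what the variant does — it is an intermediate outcome. Holding it fixed would remove that part of the effect; the total effect is the pooled difference.
Pooled: Variant C 27.8% vs Variant K 25.0%; Variant C is higher overall.

pooled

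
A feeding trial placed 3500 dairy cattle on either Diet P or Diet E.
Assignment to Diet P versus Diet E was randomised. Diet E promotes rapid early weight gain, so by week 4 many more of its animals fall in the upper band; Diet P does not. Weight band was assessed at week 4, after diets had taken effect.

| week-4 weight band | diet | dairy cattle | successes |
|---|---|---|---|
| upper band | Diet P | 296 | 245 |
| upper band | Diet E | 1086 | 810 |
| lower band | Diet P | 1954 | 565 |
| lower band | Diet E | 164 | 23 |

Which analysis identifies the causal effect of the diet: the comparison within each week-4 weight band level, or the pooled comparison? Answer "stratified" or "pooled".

Diet P is higher inside every week-4 weight band stratum but Diet E is higher in aggregate. Whether to stratify depends on how week-4 weight band relates to the diet.
The distribution of week-4 weight band is itself part of what the diet does — it is an intermediate outcome. Holding it fixed would remove that part of the effect; the total effect is the pooled difference.
Pooled: Diet P 36.0% vs Diet E 66.6%; Diet E is higher overall.

pooled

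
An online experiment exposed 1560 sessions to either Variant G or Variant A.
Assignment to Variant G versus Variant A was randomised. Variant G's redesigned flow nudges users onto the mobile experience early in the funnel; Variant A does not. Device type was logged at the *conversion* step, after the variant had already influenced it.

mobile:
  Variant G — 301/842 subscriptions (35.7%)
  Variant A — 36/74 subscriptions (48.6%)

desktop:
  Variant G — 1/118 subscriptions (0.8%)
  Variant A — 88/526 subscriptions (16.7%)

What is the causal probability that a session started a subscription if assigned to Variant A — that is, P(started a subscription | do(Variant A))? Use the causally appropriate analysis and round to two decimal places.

0.21

Device type here is a post-treatment variable shaped by the variant; conditioning on it would introduce bias rather than remove it. The overall comparison is the causal one.
So P(outcome | do(Variant A)) is just the pooled rate for Variant A: 124/600 = 0.207.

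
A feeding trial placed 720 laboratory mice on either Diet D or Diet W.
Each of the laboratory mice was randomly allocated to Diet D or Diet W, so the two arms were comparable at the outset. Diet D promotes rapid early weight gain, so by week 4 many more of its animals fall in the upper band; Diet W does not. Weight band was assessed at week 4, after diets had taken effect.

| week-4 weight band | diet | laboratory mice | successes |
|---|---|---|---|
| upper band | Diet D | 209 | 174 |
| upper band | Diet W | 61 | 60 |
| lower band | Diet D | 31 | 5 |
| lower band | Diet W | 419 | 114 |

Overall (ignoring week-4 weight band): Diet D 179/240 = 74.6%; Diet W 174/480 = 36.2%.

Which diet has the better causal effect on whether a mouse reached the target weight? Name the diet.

Diet D

The stratified and pooled comparisons disagree (Diet W wins within each week-4 weight band; Diet D wins overall), so the answer turns on the causal role of week-4 weight band.
Week-4 weight band is downstream of the diet. One should not condition on a consequence of treatment, so the overall rates are the right comparison.
Pooled: Diet D 74.6% vs Diet W 36.2%; Diet D is higher overall.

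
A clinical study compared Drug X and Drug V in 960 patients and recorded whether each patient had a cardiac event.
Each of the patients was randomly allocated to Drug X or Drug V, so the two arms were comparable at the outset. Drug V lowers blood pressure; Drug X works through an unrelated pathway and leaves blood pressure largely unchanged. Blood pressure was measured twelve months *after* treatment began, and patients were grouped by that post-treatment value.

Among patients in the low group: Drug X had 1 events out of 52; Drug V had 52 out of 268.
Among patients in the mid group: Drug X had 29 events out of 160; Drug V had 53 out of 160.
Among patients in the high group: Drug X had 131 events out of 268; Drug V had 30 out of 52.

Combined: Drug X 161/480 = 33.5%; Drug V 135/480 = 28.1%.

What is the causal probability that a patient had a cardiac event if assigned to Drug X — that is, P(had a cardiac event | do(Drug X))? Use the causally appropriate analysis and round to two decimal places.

0.34

Because the drug influences blood pressure, blood pressure is a post-treatment mediator, not a confounder. Stratifying on it would bias the estimate; the causal effect is the crude pooled difference.
So P(outcome | do(Drug X)) is just the pooled rate for Drug X: 161/480 = 0.335.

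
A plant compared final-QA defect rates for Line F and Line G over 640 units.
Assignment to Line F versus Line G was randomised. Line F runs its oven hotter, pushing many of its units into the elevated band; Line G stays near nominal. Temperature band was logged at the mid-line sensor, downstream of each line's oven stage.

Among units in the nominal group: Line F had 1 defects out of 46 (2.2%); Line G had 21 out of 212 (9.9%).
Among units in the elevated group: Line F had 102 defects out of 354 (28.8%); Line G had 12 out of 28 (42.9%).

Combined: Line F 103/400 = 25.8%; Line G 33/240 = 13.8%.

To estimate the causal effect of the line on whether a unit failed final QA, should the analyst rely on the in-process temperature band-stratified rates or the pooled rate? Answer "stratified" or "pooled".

pooled

Because the line influences in-process temperature band, in-process temperature band is a post-treatment mediator, not a confounder. Stratifying on it would bias the estimate; the causal effect is the crude pooled difference.
Pooled: Line F 25.8% vs Line G 13.8%; Line G is lower overall.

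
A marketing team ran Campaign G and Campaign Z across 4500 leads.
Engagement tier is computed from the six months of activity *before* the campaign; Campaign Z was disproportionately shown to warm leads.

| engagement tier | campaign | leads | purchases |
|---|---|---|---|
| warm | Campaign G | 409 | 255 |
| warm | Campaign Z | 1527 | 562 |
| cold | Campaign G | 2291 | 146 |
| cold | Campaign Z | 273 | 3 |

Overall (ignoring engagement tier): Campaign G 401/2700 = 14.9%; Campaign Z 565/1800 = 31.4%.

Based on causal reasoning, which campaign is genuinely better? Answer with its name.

Campaign G

Engagement tier satisfies the back-door criterion: it is not a descendant of the campaign, and it blocks the spurious path from campaign to outcome. Adjusting for it (i.e., using the within-engagement tier rates) gives the causal effect.
Within each level — warm: 62.3% vs 36.8%; cold: 6.4% vs 1.1% — Campaign G is higher every time.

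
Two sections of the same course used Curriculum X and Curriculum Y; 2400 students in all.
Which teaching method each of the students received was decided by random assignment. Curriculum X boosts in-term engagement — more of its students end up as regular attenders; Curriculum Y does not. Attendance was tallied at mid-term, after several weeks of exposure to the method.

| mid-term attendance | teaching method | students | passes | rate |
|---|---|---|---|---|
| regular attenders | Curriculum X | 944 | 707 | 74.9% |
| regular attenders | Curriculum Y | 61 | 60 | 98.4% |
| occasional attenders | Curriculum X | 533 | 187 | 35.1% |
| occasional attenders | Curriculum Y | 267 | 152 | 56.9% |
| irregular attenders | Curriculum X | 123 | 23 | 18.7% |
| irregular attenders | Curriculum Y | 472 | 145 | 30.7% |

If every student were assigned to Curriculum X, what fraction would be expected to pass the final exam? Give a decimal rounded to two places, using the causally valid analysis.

0.57

Mid-term attendance is downstream of the teaching method. One should not condition on a consequence of treatment, so the overall rates are the right comparison.
So P(outcome | do(Curriculum X)) is just the pooled rate for Curriculum X: 917/1600 = 0.573.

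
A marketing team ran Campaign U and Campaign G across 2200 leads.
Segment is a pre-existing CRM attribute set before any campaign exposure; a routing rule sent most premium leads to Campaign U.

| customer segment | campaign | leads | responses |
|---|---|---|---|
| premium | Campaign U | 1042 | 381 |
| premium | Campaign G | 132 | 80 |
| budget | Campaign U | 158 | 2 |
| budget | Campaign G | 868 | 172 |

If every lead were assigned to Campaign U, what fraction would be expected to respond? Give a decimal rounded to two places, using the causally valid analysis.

The customer segment-specific comparison favours Campaign G throughout, but the pooled figures favour Campaign U. The question is whether to condition on customer segment.
Since customer segment is a pre-existing factor (not a product of the campaign) and it affects the outcome on its own, it is a confounder. The stratified rates, not the pooled rate, identify the causal effect.
Standardising Campaign U to the population customer segment mix: 0.534·381/1042 + 0.466·2/158 = 0.201.

0.20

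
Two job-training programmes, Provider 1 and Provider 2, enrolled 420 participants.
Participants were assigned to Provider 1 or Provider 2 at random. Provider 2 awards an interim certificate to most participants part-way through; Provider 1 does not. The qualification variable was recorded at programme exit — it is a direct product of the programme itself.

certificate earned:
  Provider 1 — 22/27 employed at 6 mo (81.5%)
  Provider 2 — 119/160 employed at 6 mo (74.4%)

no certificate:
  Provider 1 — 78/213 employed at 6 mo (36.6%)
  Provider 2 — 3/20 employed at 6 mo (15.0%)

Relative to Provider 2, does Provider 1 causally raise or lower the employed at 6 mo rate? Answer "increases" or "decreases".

decreases

The stratified and pooled comparisons disagree (Provider 1 wins within each qualification attained during the programme; Provider 2 wins overall), so the answer turns on the causal role of qualification attained during the programme.
Because the programme influences qualification attained during the programme, qualification attained during the programme is a post-treatment mediator, not a confounder. Stratifying on it would bias the estimate; the causal effect is the crude pooled difference.
Pooled: Provider 1 41.7% vs Provider 2 67.8%; Provider 2 is higher overall.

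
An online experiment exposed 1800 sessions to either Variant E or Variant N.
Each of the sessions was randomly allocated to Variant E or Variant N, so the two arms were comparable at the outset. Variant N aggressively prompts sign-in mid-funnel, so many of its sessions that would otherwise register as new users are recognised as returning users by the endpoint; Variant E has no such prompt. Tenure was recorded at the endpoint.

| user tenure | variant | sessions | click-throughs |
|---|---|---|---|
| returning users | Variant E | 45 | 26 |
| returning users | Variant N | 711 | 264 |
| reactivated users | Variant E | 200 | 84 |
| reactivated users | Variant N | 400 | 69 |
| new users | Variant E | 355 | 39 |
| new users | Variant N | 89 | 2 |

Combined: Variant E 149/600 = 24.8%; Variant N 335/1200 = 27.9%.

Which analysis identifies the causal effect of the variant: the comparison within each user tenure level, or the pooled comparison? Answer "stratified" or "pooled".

User tenure lies on the pathway variant → user tenure → outcome, so adjusting for it blocks the indirect effect. For the total causal effect of variant, use the unadjusted pooled rates.
Pooled: Variant E 24.8% vs Variant N 27.9%; Variant N is higher overall.

pooled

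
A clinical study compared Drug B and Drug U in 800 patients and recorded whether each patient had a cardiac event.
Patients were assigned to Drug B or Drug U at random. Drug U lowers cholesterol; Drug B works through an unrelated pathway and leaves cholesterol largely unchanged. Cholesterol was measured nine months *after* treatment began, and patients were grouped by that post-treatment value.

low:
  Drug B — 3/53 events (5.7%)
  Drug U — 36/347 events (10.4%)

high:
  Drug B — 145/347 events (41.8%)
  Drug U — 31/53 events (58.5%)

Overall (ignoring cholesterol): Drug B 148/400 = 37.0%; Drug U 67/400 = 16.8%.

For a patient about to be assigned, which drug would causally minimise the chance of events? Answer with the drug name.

Cholesterol is recorded after the drug and is itself shifted by it — it sits on the causal path from drug to outcome. Conditioning on a mediator would strip out part of the effect we want; the pooled comparison gives the total causal effect.
Pooled: Drug B 37.0% vs Drug U 16.8%; Drug U is lower overall.

Drug U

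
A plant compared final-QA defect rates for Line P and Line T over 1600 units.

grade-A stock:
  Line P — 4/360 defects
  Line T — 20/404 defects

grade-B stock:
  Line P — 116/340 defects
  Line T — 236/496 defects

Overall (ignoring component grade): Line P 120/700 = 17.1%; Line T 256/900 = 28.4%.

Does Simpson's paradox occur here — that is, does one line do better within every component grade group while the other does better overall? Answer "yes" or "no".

no

Within each component grade level (grade-A stock 1.1% vs 5.0%; grade-B stock 34.1% vs 47.6%), Line P has the lower rate every time. Pooled: 17.1% vs 28.4% — Line P has the lower rate overall. They agree.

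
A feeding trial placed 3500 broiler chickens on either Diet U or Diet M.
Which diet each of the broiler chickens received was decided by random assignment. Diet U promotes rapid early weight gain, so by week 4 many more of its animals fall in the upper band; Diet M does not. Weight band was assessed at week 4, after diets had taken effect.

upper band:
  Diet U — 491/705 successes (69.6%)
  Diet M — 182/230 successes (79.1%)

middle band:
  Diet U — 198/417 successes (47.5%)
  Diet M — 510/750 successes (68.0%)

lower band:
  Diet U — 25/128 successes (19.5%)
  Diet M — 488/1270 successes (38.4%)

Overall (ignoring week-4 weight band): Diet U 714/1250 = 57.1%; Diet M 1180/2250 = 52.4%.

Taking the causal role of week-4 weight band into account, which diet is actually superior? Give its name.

Diet U

Stratifying would compare diets among broiler chickens the diets themselves sorted into week-4 weight band groups — a form of selection on an intermediate. The unconditioned pooled rates give the total causal effect.
Pooled: Diet U 57.1% vs Diet M 52.4%; Diet U is higher overall.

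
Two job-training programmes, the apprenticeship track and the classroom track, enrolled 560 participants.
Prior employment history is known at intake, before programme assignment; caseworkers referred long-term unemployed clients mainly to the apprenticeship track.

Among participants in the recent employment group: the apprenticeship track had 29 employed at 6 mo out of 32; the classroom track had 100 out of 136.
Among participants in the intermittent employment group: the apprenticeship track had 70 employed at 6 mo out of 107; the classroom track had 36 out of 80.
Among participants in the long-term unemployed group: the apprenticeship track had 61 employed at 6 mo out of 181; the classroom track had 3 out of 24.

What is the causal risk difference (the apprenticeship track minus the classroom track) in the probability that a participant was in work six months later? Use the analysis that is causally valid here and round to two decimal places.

Prior employment history differs across programmes for reasons unrelated to any effect of the programme itself, and it separately predicts the outcome — a classic confounder. We must compare within prior employment history levels.
Adjusting over the population distribution of prior employment history: 0.300·(0.906−0.735) + 0.334·(0.654−0.450) + 0.366·(0.337−0.125) = +0.197.

+0.20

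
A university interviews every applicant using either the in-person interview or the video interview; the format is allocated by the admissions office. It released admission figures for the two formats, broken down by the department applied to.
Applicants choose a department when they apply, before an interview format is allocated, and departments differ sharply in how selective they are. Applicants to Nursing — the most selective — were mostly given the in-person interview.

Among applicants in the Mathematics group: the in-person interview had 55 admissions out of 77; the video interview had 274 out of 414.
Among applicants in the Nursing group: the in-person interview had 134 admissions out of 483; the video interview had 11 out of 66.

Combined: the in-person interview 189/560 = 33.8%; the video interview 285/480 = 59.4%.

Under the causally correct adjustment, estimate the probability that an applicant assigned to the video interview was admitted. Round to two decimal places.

0.40

Within every department level the in-person interview has the higher rate, yet pooled the video interview does — Simpson's reversal.
Since department is a pre-existing factor (not a product of the interview format) and it affects the outcome on its own, it is a confounder. The stratified rates, not the pooled rate, identify the causal effect.
Standardising the video interview to the population department mix: 0.472·274/414 + 0.528·11/66 = 0.400.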